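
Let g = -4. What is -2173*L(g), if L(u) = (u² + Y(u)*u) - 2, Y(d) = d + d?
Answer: -99958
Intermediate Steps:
Y(d) = 2*d
L(u) = -2 + 3*u² (L(u) = (u² + (2*u)*u) - 2 = (u² + 2*u²) - 2 = 3*u² - 2 = -2 + 3*u²)
-2173*L(g) = -2173*(-2 + 3*(-4)²) = -2173*(-2 + 3*16) = -2173*(-2 + 48) = -2173*46 = -99958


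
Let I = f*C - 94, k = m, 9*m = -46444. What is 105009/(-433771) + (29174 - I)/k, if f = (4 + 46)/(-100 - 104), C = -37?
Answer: -4049472123507/684966051016 ≈ -5.9119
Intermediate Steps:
m = -46444/9 (m = (⅑)*(-46444) = -46444/9 ≈ -5160.4)
k = -46444/9 ≈ -5160.4
f = -25/102 (f = 50/(-204) = 50*(-1/204) = -25/102 ≈ -0.24510)
I = -8663/102 (I = -25/102*(-37) - 94 = 925/102 - 94 = -8663/102 ≈ -84.931)
105009/(-433771) + (29174 - I)/k = 105009/(-433771) + (29174 - 1*(-8663/102))/(-46444/9) = 105009*(-1/433771) + (29174 + 8663/102)*(-9/46444) = -105009/433771 + (2984411/102)*(-9/46444) = -105009/433771 - 8953233/1579096 = -4049472123507/684966051016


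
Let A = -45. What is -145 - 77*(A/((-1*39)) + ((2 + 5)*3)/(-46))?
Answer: -118819/598 ≈ -198.69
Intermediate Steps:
-145 - 77*(A/((-1*39)) + ((2 + 5)*3)/(-46)) = -145 - 77*(-45/((-1*39)) + ((2 + 5)*3)/(-46)) = -145 - 77*(-45/(-39) + (7*3)*(-1/46)) = -145 - 77*(-45*(-1/39) + 21*(-1/46)) = -145 - 77*(15/13 - 21/46) = -145 - 77*417/598 = -145 - 32109/598 = -118819/598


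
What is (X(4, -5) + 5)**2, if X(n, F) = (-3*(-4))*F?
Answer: 3025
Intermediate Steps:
X(n, F) = 12*F
(X(4, -5) + 5)**2 = (12*(-5) + 5)**2 = (-60 + 5)**2 = (-55)**2 = 3025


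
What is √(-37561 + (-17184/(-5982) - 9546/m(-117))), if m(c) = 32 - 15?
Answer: I*√10950580477787/16949 ≈ 195.24*I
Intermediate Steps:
m(c) = 17
√(-37561 + (-17184/(-5982) - 9546/m(-117))) = √(-37561 + (-17184/(-5982) - 9546/17)) = √(-37561 + (-17184*(-1/5982) - 9546*1/17)) = √(-37561 + (2864/997 - 9546/17)) = √(-37561 - 9468674/16949) = √(-646090063/16949) = I*√10950580477787/16949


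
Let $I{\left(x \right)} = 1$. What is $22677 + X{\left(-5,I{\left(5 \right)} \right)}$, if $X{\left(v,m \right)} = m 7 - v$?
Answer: $22689$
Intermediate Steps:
$X{\left(v,m \right)} = - v + 7 m$ ($X{\left(v,m \right)} = 7 m - v = - v + 7 m$)
$22677 + X{\left(-5,I{\left(5 \right)} \right)} = 22677 + \left(\left(-1\right) \left(-5\right) + 7 \cdot 1\right) = 22677 + \left(5 + 7\right) = 22677 + 12 = 22689$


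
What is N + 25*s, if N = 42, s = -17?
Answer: -383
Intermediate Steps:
N + 25*s = 42 + 25*(-17) = 42 - 425 = -383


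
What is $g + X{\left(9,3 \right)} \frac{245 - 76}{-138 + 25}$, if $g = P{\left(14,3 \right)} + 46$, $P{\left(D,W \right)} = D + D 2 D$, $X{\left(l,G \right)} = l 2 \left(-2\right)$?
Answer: $\frac{57160}{113} \approx 505.84$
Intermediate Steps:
$X{\left(l,G \right)} = - 4 l$ ($X{\left(l,G \right)} = 2 l \left(-2\right) = - 4 l$)
$P{\left(D,W \right)} = D + 2 D^{2}$ ($P{\left(D,W \right)} = D + 2 D D = D + 2 D^{2}$)
$g = 452$ ($g = 14 \left(1 + 2 \cdot 14\right) + 46 = 14 \left(1 + 28\right) + 46 = 14 \cdot 29 + 46 = 406 + 46 = 452$)
$g + X{\left(9,3 \right)} \frac{245 - 76}{-138 + 25} = 452 + \left(-4\right) 9 \frac{245 - 76}{-138 + 25} = 452 - 36 \frac{169}{-113} = 452 - 36 \cdot 169 \left(- \frac{1}{113}\right) = 452 - - \frac{6084}{113} = 452 + \frac{6084}{113} = \frac{57160}{113}$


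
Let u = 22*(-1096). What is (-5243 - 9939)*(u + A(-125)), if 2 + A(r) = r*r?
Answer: 128879998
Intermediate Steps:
A(r) = -2 + r² (A(r) = -2 + r*r = -2 + r²)
u = -24112
(-5243 - 9939)*(u + A(-125)) = (-5243 - 9939)*(-24112 + (-2 + (-125)²)) = -15182*(-24112 + (-2 + 15625)) = -15182*(-24112 + 15623) = -15182*(-8489) = 128879998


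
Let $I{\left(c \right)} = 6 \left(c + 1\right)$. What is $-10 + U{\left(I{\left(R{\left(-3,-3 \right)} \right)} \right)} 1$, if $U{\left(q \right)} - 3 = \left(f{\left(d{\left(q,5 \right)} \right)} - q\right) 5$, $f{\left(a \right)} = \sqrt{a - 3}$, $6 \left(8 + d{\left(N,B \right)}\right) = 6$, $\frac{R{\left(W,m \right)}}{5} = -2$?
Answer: $263 + 5 i \sqrt{10} \approx 263.0 + 15.811 i$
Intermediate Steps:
$R{\left(W,m \right)} = -10$ ($R{\left(W,m \right)} = 5 \left(-2\right) = -10$)
$d{\left(N,B \right)} = -7$ ($d{\left(N,B \right)} = -8 + \frac{1}{6} \cdot 6 = -8 + 1 = -7$)
$I{\left(c \right)} = 6 + 6 c$ ($I{\left(c \right)} = 6 \left(1 + c\right) = 6 + 6 c$)
$f{\left(a \right)} = \sqrt{-3 + a}$
$U{\left(q \right)} = 3 - 5 q + 5 i \sqrt{10}$ ($U{\left(q \right)} = 3 + \left(\sqrt{-3 - 7} - q\right) 5 = 3 + \left(\sqrt{-10} - q\right) 5 = 3 + \left(i \sqrt{10} - q\right) 5 = 3 + \left(- q + i \sqrt{10}\right) 5 = 3 - \left(5 q - 5 i \sqrt{10}\right) = 3 - 5 q + 5 i \sqrt{10}$)
$-10 + U{\left(I{\left(R{\left(-3,-3 \right)} \right)} \right)} 1 = -10 + \left(3 - 5 \left(6 + 6 \left(-10\right)\right) + 5 i \sqrt{10}\right) 1 = -10 + \left(3 - 5 \left(6 - 60\right) + 5 i \sqrt{10}\right) 1 = -10 + \left(3 - -270 + 5 i \sqrt{10}\right) 1 = -10 + \left(3 + 270 + 5 i \sqrt{10}\right) 1 = -10 + \left(273 + 5 i \sqrt{10}\right) 1 = -10 + \left(273 + 5 i \sqrt{10}\right) = 263 + 5 i \sqrt{10}$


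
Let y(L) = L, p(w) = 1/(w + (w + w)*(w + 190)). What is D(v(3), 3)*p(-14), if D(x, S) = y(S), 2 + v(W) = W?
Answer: -3/4942 ≈ -0.00060704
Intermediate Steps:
p(w) = 1/(w + 2*w*(190 + w)) (p(w) = 1/(w + (2*w)*(190 + w)) = 1/(w + 2*w*(190 + w)))
v(W) = -2 + W
D(x, S) = S
D(v(3), 3)*p(-14) = 3*(1/((-14)*(381 + 2*(-14)))) = 3*(-1/(14*(381 - 28))) = 3*(-1/14/353) = 3*(-1/14*1/353) = 3*(-1/4942) = -3/4942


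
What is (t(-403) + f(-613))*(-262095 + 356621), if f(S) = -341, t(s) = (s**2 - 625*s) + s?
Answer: 39090282040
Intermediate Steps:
t(s) = s**2 - 624*s
(t(-403) + f(-613))*(-262095 + 356621) = (-403*(-624 - 403) - 341)*(-262095 + 356621) = (-403*(-1027) - 341)*94526 = (413881 - 341)*94526 = 413540*94526 = 39090282040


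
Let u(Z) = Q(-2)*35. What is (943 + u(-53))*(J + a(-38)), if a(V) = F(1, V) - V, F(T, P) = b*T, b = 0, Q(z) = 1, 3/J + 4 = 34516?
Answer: 213767817/5752 ≈ 37164.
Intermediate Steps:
J = 1/11504 (J = 3/(-4 + 34516) = 3/34512 = 3*(1/34512) = 1/11504 ≈ 8.6926e-5)
F(T, P) = 0 (F(T, P) = 0*T = 0)
u(Z) = 35 (u(Z) = 1*35 = 35)
a(V) = -V (a(V) = 0 - V = -V)
(943 + u(-53))*(J + a(-38)) = (943 + 35)*(1/11504 - 1*(-38)) = 978*(1/11504 + 38) = 978*(437153/11504) = 213767817/5752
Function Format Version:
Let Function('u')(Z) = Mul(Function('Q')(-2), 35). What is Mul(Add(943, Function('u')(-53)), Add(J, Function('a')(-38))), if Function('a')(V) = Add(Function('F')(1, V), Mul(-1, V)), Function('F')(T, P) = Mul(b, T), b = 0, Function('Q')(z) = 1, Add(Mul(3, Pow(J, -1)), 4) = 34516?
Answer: Rational(213767817, 5752) ≈ 37164.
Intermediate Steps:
J = Rational(1, 11504) (J = Mul(3, Pow(Add(-4, 34516), -1)) = Mul(3, Pow(34512, -1)) = Mul(3, Rational(1, 34512)) = Rational(1, 11504) ≈ 8.6926e-5)
Function('F')(T, P) = 0 (Function('F')(T, P) = Mul(0, T) = 0)
Function('u')(Z) = 35 (Function('u')(Z) = Mul(1, 35) = 35)
Function('a')(V) = Mul(-1, V) (Function('a')(V) = Add(0, Mul(-1, V)) = Mul(-1, V))
Mul(Add(943, Function('u')(-53)), Add(J, Function('a')(-38))) = Mul(Add(943, 35), Add(Rational(1, 11504), Mul(-1, -38))) = Mul(978, Add(Rational(1, 11504), 38)) = Mul(978, Rational(437153, 11504)) = Rational(213767817, 5752)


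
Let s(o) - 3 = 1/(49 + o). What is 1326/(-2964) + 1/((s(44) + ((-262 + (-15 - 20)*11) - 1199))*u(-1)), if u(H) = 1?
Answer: -729325/1628281 ≈ -0.44791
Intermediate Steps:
s(o) = 3 + 1/(49 + o)
1326/(-2964) + 1/((s(44) + ((-262 + (-15 - 20)*11) - 1199))*u(-1)) = 1326/(-2964) + 1/((148 + 3*44)/(49 + 44) + ((-262 + (-15 - 20)*11) - 1199)*1) = 1326*(-1/2964) + 1/((148 + 132)/93 + ((-262 - 35*11) - 1199)) = -17/38 + 1/((1/93)*280 + ((-262 - 385) - 1199)) = -17/38 + 1/(280/93 + (-647 - 1199)) = -17/38 + 1/(280/93 - 1846) = -17/38 + 1/(-171398/93) = -17/38 - 93/171398*1 = -17/38 - 93/171398 = -729325/1628281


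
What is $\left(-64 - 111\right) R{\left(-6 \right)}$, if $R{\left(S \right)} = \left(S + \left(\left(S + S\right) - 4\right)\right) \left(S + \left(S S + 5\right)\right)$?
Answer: $134750$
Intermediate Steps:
$R{\left(S \right)} = \left(-4 + 3 S\right) \left(5 + S + S^{2}\right)$ ($R{\left(S \right)} = \left(S + \left(2 S - 4\right)\right) \left(S + \left(S^{2} + 5\right)\right) = \left(S + \left(-4 + 2 S\right)\right) \left(S + \left(5 + S^{2}\right)\right) = \left(-4 + 3 S\right) \left(5 + S + S^{2}\right)$)
$\left(-64 - 111\right) R{\left(-6 \right)} = \left(-64 - 111\right) \left(-20 - \left(-6\right)^{2} + 3 \left(-6\right)^{3} + 11 \left(-6\right)\right) = - 175 \left(-20 - 36 + 3 \left(-216\right) - 66\right) = - 175 \left(-20 - 36 - 648 - 66\right) = \left(-175\right) \left(-770\right) = 134750$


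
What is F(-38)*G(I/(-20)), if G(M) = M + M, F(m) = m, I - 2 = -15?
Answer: -247/5 ≈ -49.400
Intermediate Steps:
I = -13 (I = 2 - 15 = -13)
G(M) = 2*M
F(-38)*G(I/(-20)) = -76*(-13/(-20)) = -76*(-13*(-1/20)) = -76*13/20 = -38*13/10 = -247/5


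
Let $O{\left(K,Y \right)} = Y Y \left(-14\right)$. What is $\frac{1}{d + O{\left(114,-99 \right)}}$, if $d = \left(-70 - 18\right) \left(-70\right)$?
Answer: $- \frac{1}{131054} \approx -7.6304 \cdot 10^{-6}$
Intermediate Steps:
$O{\left(K,Y \right)} = - 14 Y^{2}$ ($O{\left(K,Y \right)} = Y^{2} \left(-14\right) = - 14 Y^{2}$)
$d = 6160$ ($d = \left(-88\right) \left(-70\right) = 6160$)
$\frac{1}{d + O{\left(114,-99 \right)}} = \frac{1}{6160 - 14 \left(-99\right)^{2}} = \frac{1}{6160 - 137214} = \frac{1}{-131054} = - \frac{1}{131054}$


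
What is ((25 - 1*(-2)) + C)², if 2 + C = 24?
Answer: 2401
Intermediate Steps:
C = 22 (C = -2 + 24 = 22)
((25 - 1*(-2)) + C)² = ((25 - 1*(-2)) + 22)² = ((25 + 2) + 22)² = (27 + 22)² = 49² = 2401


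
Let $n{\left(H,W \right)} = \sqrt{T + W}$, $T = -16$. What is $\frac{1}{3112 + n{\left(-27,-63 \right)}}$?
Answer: $\frac{3112}{9684623} - \frac{i \sqrt{79}}{9684623} \approx 0.00032133 - 9.1776 \cdot 10^{-7} i$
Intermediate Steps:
$n{\left(H,W \right)} = \sqrt{-16 + W}$
$\frac{1}{3112 + n{\left(-27,-63 \right)}} = \frac{1}{3112 + \sqrt{-16 - 63}} = \frac{1}{3112 + \sqrt{-79}} = \frac{1}{3112 + i \sqrt{79}}$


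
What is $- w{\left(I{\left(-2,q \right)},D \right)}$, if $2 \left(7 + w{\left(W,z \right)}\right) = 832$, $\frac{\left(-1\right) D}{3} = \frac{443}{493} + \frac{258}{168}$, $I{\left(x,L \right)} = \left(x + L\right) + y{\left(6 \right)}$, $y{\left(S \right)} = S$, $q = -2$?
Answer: $-409$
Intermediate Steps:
$I{\left(x,L \right)} = 6 + L + x$ ($I{\left(x,L \right)} = \left(x + L\right) + 6 = \left(L + x\right) + 6 = 6 + L + x$)
$D = - \frac{100809}{13804}$ ($D = - 3 \left(\frac{443}{493} + \frac{258}{168}\right) = - 3 \left(443 \cdot \frac{1}{493} + 258 \cdot \frac{1}{168}\right) = - 3 \left(\frac{443}{493} + \frac{43}{28}\right) = \left(-3\right) \frac{33603}{13804} = - \frac{100809}{13804} \approx -7.3029$)
$w{\left(W,z \right)} = 409$ ($w{\left(W,z \right)} = -7 + \frac{1}{2} \cdot 832 = -7 + 416 = 409$)
$- w{\left(I{\left(-2,q \right)},D \right)} = \left(-1\right) 409 = -409$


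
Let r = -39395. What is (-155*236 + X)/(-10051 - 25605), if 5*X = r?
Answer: 44459/35656 ≈ 1.2469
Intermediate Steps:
X = -7879 (X = (⅕)*(-39395) = -7879)
(-155*236 + X)/(-10051 - 25605) = (-155*236 - 7879)/(-10051 - 25605) = (-36580 - 7879)/(-35656) = -44459*(-1/35656) = 44459/35656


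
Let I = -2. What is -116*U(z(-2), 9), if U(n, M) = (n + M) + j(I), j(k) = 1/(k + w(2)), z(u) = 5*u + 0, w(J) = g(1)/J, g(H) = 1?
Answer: 580/3 ≈ 193.33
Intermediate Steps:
w(J) = 1/J
z(u) = 5*u
j(k) = 1/(½ + k) (j(k) = 1/(k + 1/2) = 1/(k + ½) = 1/(½ + k))
U(n, M) = -⅔ + M + n (U(n, M) = (n + M) + 2/(1 + 2*(-2)) = (M + n) + 2/(1 - 4) = (M + n) + 2/(-3) = (M + n) + 2*(-⅓) = (M + n) - ⅔ = -⅔ + M + n)
-116*U(z(-2), 9) = -116*(-⅔ + 9 + 5*(-2)) = -116*(-⅔ + 9 - 10) = -116*(-5/3) = 580/3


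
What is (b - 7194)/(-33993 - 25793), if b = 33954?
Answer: -13380/29893 ≈ -0.44760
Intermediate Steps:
(b - 7194)/(-33993 - 25793) = (33954 - 7194)/(-33993 - 25793) = 26760/(-59786) = 26760*(-1/59786) = -13380/29893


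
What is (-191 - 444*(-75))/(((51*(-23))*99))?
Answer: -33109/116127 ≈ -0.28511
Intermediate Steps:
(-191 - 444*(-75))/(((51*(-23))*99)) = (-191 + 33300)/((-1173*99)) = 33109/(-116127) = 33109*(-1/116127) = -33109/116127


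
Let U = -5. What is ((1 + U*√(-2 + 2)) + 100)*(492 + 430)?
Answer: 93122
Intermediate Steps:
((1 + U*√(-2 + 2)) + 100)*(492 + 430) = ((1 - 5*√(-2 + 2)) + 100)*(492 + 430) = ((1 - 5*√0) + 100)*922 = ((1 - 5*0) + 100)*922 = ((1 + 0) + 100)*922 = (1 + 100)*922 = 101*922 = 93122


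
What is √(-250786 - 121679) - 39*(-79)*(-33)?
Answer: -101673 + 3*I*√41385 ≈ -1.0167e+5 + 610.3*I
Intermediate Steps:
√(-250786 - 121679) - 39*(-79)*(-33) = √(-372465) - (-3081)*(-33) = 3*I*√41385 - 1*101673 = 3*I*√41385 - 101673 = -101673 + 3*I*√41385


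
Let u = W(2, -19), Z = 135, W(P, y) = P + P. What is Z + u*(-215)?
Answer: -725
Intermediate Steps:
W(P, y) = 2*P
u = 4 (u = 2*2 = 4)
Z + u*(-215) = 135 + 4*(-215) = 135 - 860 = -725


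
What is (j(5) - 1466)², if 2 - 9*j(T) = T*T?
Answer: 174689089/81 ≈ 2.1567e+6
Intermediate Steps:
j(T) = 2/9 - T²/9 (j(T) = 2/9 - T*T/9 = 2/9 - T²/9)
(j(5) - 1466)² = ((2/9 - ⅑*5²) - 1466)² = ((2/9 - ⅑*25) - 1466)² = ((2/9 - 25/9) - 1466)² = (-23/9 - 1466)² = (-13217/9)² = 174689089/81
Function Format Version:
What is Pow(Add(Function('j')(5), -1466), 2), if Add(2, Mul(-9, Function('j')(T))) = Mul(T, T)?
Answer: Rational(174689089, 81) ≈ 2.1567e+6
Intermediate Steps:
Function('j')(T) = Add(Rational(2, 9), Mul(Rational(-1, 9), Pow(T, 2))) (Function('j')(T) = Add(Rational(2, 9), Mul(Rational(-1, 9), Mul(T, T))) = Add(Rational(2, 9), Mul(Rational(-1, 9), Pow(T, 2))))
Pow(Add(Function('j')(5), -1466), 2) = Pow(Add(Add(Rational(2, 9), Mul(Rational(-1, 9), Pow(5, 2))), -1466), 2) = Pow(Add(Add(Rational(2, 9), Mul(Rational(-1, 9), 25)), -1466), 2) = Pow(Add(Add(Rational(2, 9), Rational(-25, 9)), -1466), 2) = Pow(Add(Rational(-23, 9), -1466), 2) = Pow(Rational(-13217, 9), 2) = Rational(174689089, 81)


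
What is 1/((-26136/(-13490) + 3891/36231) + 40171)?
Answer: 81459365/3272470721916 ≈ 2.4892e-5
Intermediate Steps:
1/((-26136/(-13490) + 3891/36231) + 40171) = 1/((-26136*(-1/13490) + 3891*(1/36231)) + 40171) = 1/((13068/6745 + 1297/12077) + 40171) = 1/(166570501/81459365 + 40171) = 1/(3272470721916/81459365) = 81459365/3272470721916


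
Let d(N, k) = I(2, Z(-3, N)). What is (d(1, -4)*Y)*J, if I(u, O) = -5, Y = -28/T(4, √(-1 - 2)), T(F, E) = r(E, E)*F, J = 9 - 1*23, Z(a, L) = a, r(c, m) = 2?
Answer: -245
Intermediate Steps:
J = -14 (J = 9 - 23 = -14)
T(F, E) = 2*F
Y = -7/2 (Y = -28/(2*4) = -28/8 = -28*⅛ = -7/2 ≈ -3.5000)
d(N, k) = -5
(d(1, -4)*Y)*J = -5*(-7/2)*(-14) = (35/2)*(-14) = -245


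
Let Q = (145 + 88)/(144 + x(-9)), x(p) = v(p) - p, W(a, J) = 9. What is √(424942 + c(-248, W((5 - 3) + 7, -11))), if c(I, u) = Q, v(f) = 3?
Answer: √2585356215/78 ≈ 651.88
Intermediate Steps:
x(p) = 3 - p
Q = 233/156 (Q = (145 + 88)/(144 + (3 - 1*(-9))) = 233/(144 + (3 + 9)) = 233/(144 + 12) = 233/156 ≈ 1.4936)
c(I, u) = 233/156
√(424942 + c(-248, W((5 - 3) + 7, -11))) = √(424942 + 233/156) = √(66291185/156) = √2585356215/78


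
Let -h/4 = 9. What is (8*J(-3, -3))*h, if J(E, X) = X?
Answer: 864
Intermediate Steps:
h = -36 (h = -4*9 = -36)
(8*J(-3, -3))*h = (8*(-3))*(-36) = -24*(-36) = 864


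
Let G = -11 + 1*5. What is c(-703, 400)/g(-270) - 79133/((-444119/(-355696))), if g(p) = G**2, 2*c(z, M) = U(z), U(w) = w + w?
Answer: -1013614712105/15988284 ≈ -63397.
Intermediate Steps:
U(w) = 2*w
c(z, M) = z (c(z, M) = (2*z)/2 = z)
G = -6 (G = -11 + 5 = -6)
g(p) = 36 (g(p) = (-6)**2 = 36)
c(-703, 400)/g(-270) - 79133/((-444119/(-355696))) = -703/36 - 79133/((-444119/(-355696))) = -703*1/36 - 79133/((-444119*(-1/355696))) = -703/36 - 79133/444119/355696 = -703/36 - 79133*355696/444119 = -703/36 - 28147291568/444119 = -1013614712105/15988284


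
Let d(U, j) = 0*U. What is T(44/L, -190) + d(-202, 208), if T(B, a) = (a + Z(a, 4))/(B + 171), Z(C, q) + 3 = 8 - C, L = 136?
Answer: 34/1165 ≈ 0.029185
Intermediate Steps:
Z(C, q) = 5 - C (Z(C, q) = -3 + (8 - C) = 5 - C)
T(B, a) = 5/(171 + B) (T(B, a) = (a + (5 - a))/(B + 171) = 5/(171 + B))
d(U, j) = 0
T(44/L, -190) + d(-202, 208) = 5/(171 + 44/136) + 0 = 5/(171 + 44*(1/136)) + 0 = 5/(171 + 11/34) + 0 = 5/(5825/34) + 0 = 5*(34/5825) + 0 = 34/1165 + 0 = 34/1165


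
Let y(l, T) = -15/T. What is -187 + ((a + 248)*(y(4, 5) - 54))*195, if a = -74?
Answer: -1934197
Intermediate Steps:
-187 + ((a + 248)*(y(4, 5) - 54))*195 = -187 + ((-74 + 248)*(-15/5 - 54))*195 = -187 + (174*(-15*1/5 - 54))*195 = -187 + (174*(-3 - 54))*195 = -187 + (174*(-57))*195 = -187 - 9918*195 = -187 - 1934010 = -1934197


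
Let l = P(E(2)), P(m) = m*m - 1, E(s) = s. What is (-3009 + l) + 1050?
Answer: -1956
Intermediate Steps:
P(m) = -1 + m**2 (P(m) = m**2 - 1 = -1 + m**2)
l = 3 (l = -1 + 2**2 = -1 + 4 = 3)
(-3009 + l) + 1050 = (-3009 + 3) + 1050 = -3006 + 1050 = -1956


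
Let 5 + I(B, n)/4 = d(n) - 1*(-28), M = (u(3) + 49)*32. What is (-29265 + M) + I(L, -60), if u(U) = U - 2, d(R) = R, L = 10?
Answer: -27813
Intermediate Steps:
u(U) = -2 + U
M = 1600 (M = ((-2 + 3) + 49)*32 = (1 + 49)*32 = 50*32 = 1600)
I(B, n) = 92 + 4*n (I(B, n) = -20 + 4*(n - 1*(-28)) = -20 + 4*(n + 28) = -20 + 4*(28 + n) = -20 + (112 + 4*n) = 92 + 4*n)
(-29265 + M) + I(L, -60) = (-29265 + 1600) + (92 + 4*(-60)) = -27665 + (92 - 240) = -27665 - 148 = -27813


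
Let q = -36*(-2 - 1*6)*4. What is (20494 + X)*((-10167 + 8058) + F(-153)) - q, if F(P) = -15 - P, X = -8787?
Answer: -23075649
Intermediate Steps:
q = 1152 (q = -36*(-2 - 6)*4 = -36*(-8)*4 = 288*4 = 1152)
(20494 + X)*((-10167 + 8058) + F(-153)) - q = (20494 - 8787)*((-10167 + 8058) + (-15 - 1*(-153))) - 1*1152 = 11707*(-2109 + (-15 + 153)) - 1152 = 11707*(-2109 + 138) - 1152 = 11707*(-1971) - 1152 = -23074497 - 1152 = -23075649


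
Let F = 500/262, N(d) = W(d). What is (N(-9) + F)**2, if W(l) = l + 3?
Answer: 287296/17161 ≈ 16.741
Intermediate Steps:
W(l) = 3 + l
N(d) = 3 + d
F = 250/131 (F = 500*(1/262) = 250/131 ≈ 1.9084)
(N(-9) + F)**2 = ((3 - 9) + 250/131)**2 = (-6 + 250/131)**2 = (-536/131)**2 = 287296/17161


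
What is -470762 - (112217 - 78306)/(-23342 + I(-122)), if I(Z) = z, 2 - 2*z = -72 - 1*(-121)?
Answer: -21999111200/46731 ≈ -4.7076e+5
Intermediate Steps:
z = -47/2 (z = 1 - (-72 - 1*(-121))/2 = 1 - (-72 + 121)/2 = 1 - ½*49 = 1 - 49/2 = -47/2 ≈ -23.500)
I(Z) = -47/2
-470762 - (112217 - 78306)/(-23342 + I(-122)) = -470762 - (112217 - 78306)/(-23342 - 47/2) = -470762 - 33911/(-46731/2) = -470762 - 33911*(-2)/46731 = -470762 - 1*(-67822/46731) = -470762 + 67822/46731 = -21999111200/46731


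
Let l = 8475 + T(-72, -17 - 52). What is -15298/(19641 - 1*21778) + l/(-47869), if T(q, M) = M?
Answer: 714336340/102296053 ≈ 6.9830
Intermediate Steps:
l = 8406 (l = 8475 + (-17 - 52) = 8475 - 69 = 8406)
-15298/(19641 - 1*21778) + l/(-47869) = -15298/(19641 - 1*21778) + 8406/(-47869) = -15298/(19641 - 21778) + 8406*(-1/47869) = -15298/(-2137) - 8406/47869 = -15298*(-1/2137) - 8406/47869 = 15298/2137 - 8406/47869 = 714336340/102296053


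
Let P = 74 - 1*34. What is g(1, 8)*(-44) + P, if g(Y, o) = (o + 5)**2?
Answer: -7396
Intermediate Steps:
g(Y, o) = (5 + o)**2
P = 40 (P = 74 - 34 = 40)
g(1, 8)*(-44) + P = (5 + 8)**2*(-44) + 40 = 13**2*(-44) + 40 = 169*(-44) + 40 = -7436 + 40 = -7396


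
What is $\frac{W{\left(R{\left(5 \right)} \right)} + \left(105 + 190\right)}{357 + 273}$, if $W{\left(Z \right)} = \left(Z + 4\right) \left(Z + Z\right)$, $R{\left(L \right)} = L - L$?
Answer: $\frac{59}{126} \approx 0.46825$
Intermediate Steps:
$R{\left(L \right)} = 0$
$W{\left(Z \right)} = 2 Z \left(4 + Z\right)$ ($W{\left(Z \right)} = \left(4 + Z\right) 2 Z = 2 Z \left(4 + Z\right)$)
$\frac{W{\left(R{\left(5 \right)} \right)} + \left(105 + 190\right)}{357 + 273} = \frac{2 \cdot 0 \left(4 + 0\right) + \left(105 + 190\right)}{357 + 273} = \frac{2 \cdot 0 \cdot 4 + 295}{630} = \left(0 + 295\right) \frac{1}{630} = 295 \cdot \frac{1}{630} = \frac{59}{126}$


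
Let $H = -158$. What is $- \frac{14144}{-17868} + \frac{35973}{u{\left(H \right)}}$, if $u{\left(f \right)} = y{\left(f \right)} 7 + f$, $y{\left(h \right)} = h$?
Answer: $- \frac{156221887}{5646288} \approx -27.668$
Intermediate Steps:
$u{\left(f \right)} = 8 f$ ($u{\left(f \right)} = f 7 + f = 7 f + f = 8 f$)
$- \frac{14144}{-17868} + \frac{35973}{u{\left(H \right)}} = - \frac{14144}{-17868} + \frac{35973}{8 \left(-158\right)} = \left(-14144\right) \left(- \frac{1}{17868}\right) + \frac{35973}{-1264} = \frac{3536}{4467} + 35973 \left(- \frac{1}{1264}\right) = \frac{3536}{4467} - \frac{35973}{1264} = - \frac{156221887}{5646288}$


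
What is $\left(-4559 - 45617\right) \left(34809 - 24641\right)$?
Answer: $-510189568$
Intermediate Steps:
$\left(-4559 - 45617\right) \left(34809 - 24641\right) = \left(-50176\right) 10168 = -510189568$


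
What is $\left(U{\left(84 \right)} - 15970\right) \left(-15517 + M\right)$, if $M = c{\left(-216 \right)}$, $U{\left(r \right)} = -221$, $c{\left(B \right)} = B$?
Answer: $254733003$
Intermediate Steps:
$M = -216$
$\left(U{\left(84 \right)} - 15970\right) \left(-15517 + M\right) = \left(-221 - 15970\right) \left(-15517 - 216\right) = \left(-16191\right) \left(-15733\right) = 254733003$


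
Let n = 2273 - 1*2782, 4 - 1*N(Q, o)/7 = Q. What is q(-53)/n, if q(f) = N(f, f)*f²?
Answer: -1120791/509 ≈ -2201.9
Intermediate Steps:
N(Q, o) = 28 - 7*Q
n = -509 (n = 2273 - 2782 = -509)
q(f) = f²*(28 - 7*f) (q(f) = (28 - 7*f)*f² = f²*(28 - 7*f))
q(-53)/n = (7*(-53)²*(4 - 1*(-53)))/(-509) = (7*2809*(4 + 53))*(-1/509) = (7*2809*57)*(-1/509) = 1120791*(-1/509) = -1120791/509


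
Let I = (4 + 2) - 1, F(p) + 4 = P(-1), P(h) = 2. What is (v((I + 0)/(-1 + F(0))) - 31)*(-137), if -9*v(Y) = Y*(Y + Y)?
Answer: 350857/81 ≈ 4331.6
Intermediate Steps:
F(p) = -2 (F(p) = -4 + 2 = -2)
I = 5 (I = 6 - 1 = 5)
v(Y) = -2*Y²/9 (v(Y) = -Y*(Y + Y)/9 = -Y*2*Y/9 = -2*Y²/9)
(v((I + 0)/(-1 + F(0))) - 31)*(-137) = (-2*(5 + 0)²/(-1 - 2)²/9 - 31)*(-137) = (-2*(5/(-3))²/9 - 31)*(-137) = (-2*(5*(-⅓))²/9 - 31)*(-137) = (-2*(-5/3)²/9 - 31)*(-137) = (-2/9*25/9 - 31)*(-137) = (-50/81 - 31)*(-137) = -2561/81*(-137) = 350857/81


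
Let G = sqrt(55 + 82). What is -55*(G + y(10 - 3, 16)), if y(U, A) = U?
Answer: -385 - 55*sqrt(137) ≈ -1028.8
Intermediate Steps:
G = sqrt(137) ≈ 11.705
-55*(G + y(10 - 3, 16)) = -55*(sqrt(137) + (10 - 3)) = -55*(sqrt(137) + 7) = -55*(7 + sqrt(137)) = -385 - 55*sqrt(137)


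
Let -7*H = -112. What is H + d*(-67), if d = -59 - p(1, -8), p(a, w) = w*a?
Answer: 3433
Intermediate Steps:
p(a, w) = a*w
H = 16 (H = -⅐*(-112) = 16)
d = -51 (d = -59 - (-8) = -59 - 1*(-8) = -59 + 8 = -51)
H + d*(-67) = 16 - 51*(-67) = 16 + 3417 = 3433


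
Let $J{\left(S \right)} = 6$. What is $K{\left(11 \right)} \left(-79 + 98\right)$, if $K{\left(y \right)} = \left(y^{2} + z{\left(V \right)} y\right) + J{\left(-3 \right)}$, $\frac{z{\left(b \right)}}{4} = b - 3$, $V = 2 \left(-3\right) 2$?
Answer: $-10127$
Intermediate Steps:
$V = -12$ ($V = \left(-6\right) 2 = -12$)
$z{\left(b \right)} = -12 + 4 b$ ($z{\left(b \right)} = 4 \left(b - 3\right) = 4 \left(-3 + b\right) = -12 + 4 b$)
$K{\left(y \right)} = 6 + y^{2} - 60 y$ ($K{\left(y \right)} = \left(y^{2} + \left(-12 + 4 \left(-12\right)\right) y\right) + 6 = \left(y^{2} + \left(-12 - 48\right) y\right) + 6 = \left(y^{2} - 60 y\right) + 6 = 6 + y^{2} - 60 y$)
$K{\left(11 \right)} \left(-79 + 98\right) = \left(6 + 11^{2} - 660\right) \left(-79 + 98\right) = \left(6 + 121 - 660\right) 19 = \left(-533\right) 19 = -10127$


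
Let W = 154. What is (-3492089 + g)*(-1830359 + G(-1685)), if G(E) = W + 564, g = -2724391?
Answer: 11373926683680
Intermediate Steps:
G(E) = 718 (G(E) = 154 + 564 = 718)
(-3492089 + g)*(-1830359 + G(-1685)) = (-3492089 - 2724391)*(-1830359 + 718) = -6216480*(-1829641) = 11373926683680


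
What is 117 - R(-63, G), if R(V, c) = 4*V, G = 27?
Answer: 369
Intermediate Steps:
117 - R(-63, G) = 117 - 4*(-63) = 117 - 1*(-252) = 117 + 252 = 369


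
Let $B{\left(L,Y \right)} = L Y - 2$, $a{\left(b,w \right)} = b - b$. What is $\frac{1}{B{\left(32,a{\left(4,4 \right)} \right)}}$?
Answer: $- \frac{1}{2} \approx -0.5$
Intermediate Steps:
$a{\left(b,w \right)} = 0$
$B{\left(L,Y \right)} = -2 + L Y$
$\frac{1}{B{\left(32,a{\left(4,4 \right)} \right)}} = \frac{1}{-2 + 32 \cdot 0} = \frac{1}{-2 + 0} = \frac{1}{-2} = - \frac{1}{2}$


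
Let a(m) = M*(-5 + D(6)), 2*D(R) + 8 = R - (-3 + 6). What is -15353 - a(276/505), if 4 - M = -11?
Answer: -30481/2 ≈ -15241.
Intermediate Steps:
M = 15 (M = 4 - 1*(-11) = 4 + 11 = 15)
D(R) = -11/2 + R/2 (D(R) = -4 + (R - (-3 + 6))/2 = -4 + (R - 1*3)/2 = -4 + (R - 3)/2 = -4 + (-3 + R)/2 = -4 + (-3/2 + R/2) = -11/2 + R/2)
a(m) = -225/2 (a(m) = 15*(-5 + (-11/2 + (½)*6)) = 15*(-5 + (-11/2 + 3)) = 15*(-5 - 5/2) = 15*(-15/2) = -225/2)
-15353 - a(276/505) = -15353 - 1*(-225/2) = -15353 + 225/2 = -30481/2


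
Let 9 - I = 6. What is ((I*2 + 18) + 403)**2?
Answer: 182329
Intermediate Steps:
I = 3 (I = 9 - 1*6 = 9 - 6 = 3)
((I*2 + 18) + 403)**2 = ((3*2 + 18) + 403)**2 = ((6 + 18) + 403)**2 = (24 + 403)**2 = 427**2 = 182329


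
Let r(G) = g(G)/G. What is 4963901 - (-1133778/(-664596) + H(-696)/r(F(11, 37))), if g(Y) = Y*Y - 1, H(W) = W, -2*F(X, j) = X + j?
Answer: 316151129556461/63690450 ≈ 4.9639e+6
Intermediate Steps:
F(X, j) = -X/2 - j/2 (F(X, j) = -(X + j)/2 = -X/2 - j/2)
g(Y) = -1 + Y² (g(Y) = Y² - 1 = -1 + Y²)
r(G) = (-1 + G²)/G
4963901 - (-1133778/(-664596) + H(-696)/r(F(11, 37))) = 4963901 - (-1133778/(-664596) - 696/((-½*11 - ½*37) - 1/(-½*11 - ½*37))) = 4963901 - (-1133778*(-1/664596) - 696/((-11/2 - 37/2) - 1/(-11/2 - 37/2))) = 4963901 - (188963/110766 - 696/(-24 - 1/(-24))) = 4963901 - (188963/110766 - 696/(-24 - 1*(-1/24))) = 4963901 - (188963/110766 - 696/(-24 + 1/24)) = 4963901 - (188963/110766 - 696/(-575/24)) = 4963901 - (188963/110766 - 696*(-24/575)) = 4963901 - (188963/110766 + 16704/575) = 4963901 - 1*1958888989/63690450 = 4963901 - 1958888989/63690450 = 316151129556461/63690450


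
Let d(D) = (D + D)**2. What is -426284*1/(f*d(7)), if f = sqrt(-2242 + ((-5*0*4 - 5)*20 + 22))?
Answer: 106571*I*sqrt(145)/28420 ≈ 45.154*I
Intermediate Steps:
f = 4*I*sqrt(145) (f = sqrt(-2242 + ((0*4 - 5)*20 + 22)) = sqrt(-2242 + ((0 - 5)*20 + 22)) = sqrt(-2242 + (-5*20 + 22)) = sqrt(-2242 + (-100 + 22)) = sqrt(-2242 - 78) = sqrt(-2320) = 4*I*sqrt(145) ≈ 48.166*I)
d(D) = 4*D**2 (d(D) = (2*D)**2 = 4*D**2)
-426284*1/(f*d(7)) = -426284*(-I*sqrt(145)/113680) = -(-106571)*I*sqrt(145)/28420 = 106571*I*sqrt(145)/28420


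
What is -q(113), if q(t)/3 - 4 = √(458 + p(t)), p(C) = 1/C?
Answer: -12 - 3*√5848315/113 ≈ -76.203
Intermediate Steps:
q(t) = 12 + 3*√(458 + 1/t)
-q(113) = -(12 + 3*√(458 + 1/113)) = -(12 + 3*√(51755/113)) = -(12 + 3*(√5848315/113)) = -(12 + 3*√5848315/113) = -12 - 3*√5848315/113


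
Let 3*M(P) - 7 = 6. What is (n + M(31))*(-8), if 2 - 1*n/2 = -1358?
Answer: -65384/3 ≈ -21795.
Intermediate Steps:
n = 2720 (n = 4 - 2*(-1358) = 4 + 2716 = 2720)
M(P) = 13/3 (M(P) = 7/3 + (⅓)*6 = 7/3 + 2 = 13/3)
(n + M(31))*(-8) = (2720 + 13/3)*(-8) = (8173/3)*(-8) = -65384/3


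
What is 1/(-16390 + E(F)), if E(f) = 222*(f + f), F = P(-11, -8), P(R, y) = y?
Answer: -1/19942 ≈ -5.0145e-5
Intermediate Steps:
F = -8
E(f) = 444*f (E(f) = 222*(2*f) = 444*f)
1/(-16390 + E(F)) = 1/(-16390 + 444*(-8)) = 1/(-16390 - 3552) = 1/(-19942) = -1/19942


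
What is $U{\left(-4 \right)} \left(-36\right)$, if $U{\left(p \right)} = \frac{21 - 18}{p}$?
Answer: $27$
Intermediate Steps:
$U{\left(p \right)} = \frac{3}{p}$
$U{\left(-4 \right)} \left(-36\right) = \frac{3}{-4} \left(-36\right) = 3 \left(- \frac{1}{4}\right) \left(-36\right) = \left(- \frac{3}{4}\right) \left(-36\right) = 27$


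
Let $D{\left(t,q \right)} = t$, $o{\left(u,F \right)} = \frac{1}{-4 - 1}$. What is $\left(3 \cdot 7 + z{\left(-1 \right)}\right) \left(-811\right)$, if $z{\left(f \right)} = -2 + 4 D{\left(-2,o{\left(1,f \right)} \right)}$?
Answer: $-8921$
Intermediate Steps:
$o{\left(u,F \right)} = - \frac{1}{5}$ ($o{\left(u,F \right)} = \frac{1}{-5} = - \frac{1}{5}$)
$z{\left(f \right)} = -10$ ($z{\left(f \right)} = -2 + 4 \left(-2\right) = -2 - 8 = -10$)
$\left(3 \cdot 7 + z{\left(-1 \right)}\right) \left(-811\right) = \left(3 \cdot 7 - 10\right) \left(-811\right) = \left(21 - 10\right) \left(-811\right) = 11 \left(-811\right) = -8921$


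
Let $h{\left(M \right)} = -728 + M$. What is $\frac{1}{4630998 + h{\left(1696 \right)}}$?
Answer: $\frac{1}{4631966} \approx 2.1589 \cdot 10^{-7}$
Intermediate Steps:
$\frac{1}{4630998 + h{\left(1696 \right)}} = \frac{1}{4630998 + \left(-728 + 1696\right)} = \frac{1}{4630998 + 968} = \frac{1}{4631966}$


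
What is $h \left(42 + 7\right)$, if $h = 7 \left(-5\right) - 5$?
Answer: $-1960$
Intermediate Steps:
$h = -40$ ($h = -35 - 5 = -40$)
$h \left(42 + 7\right) = - 40 \left(42 + 7\right) = \left(-40\right) 49 = -1960$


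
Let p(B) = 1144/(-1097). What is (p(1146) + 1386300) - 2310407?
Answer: -1013746523/1097 ≈ -9.2411e+5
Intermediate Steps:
p(B) = -1144/1097 (p(B) = 1144*(-1/1097) = -1144/1097)
(p(1146) + 1386300) - 2310407 = (-1144/1097 + 1386300) - 2310407 = 1520769956/1097 - 2310407 = -1013746523/1097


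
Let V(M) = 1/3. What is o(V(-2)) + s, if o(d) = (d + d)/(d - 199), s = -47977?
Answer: -14297147/298 ≈ -47977.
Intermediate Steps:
V(M) = ⅓
o(d) = 2*d/(-199 + d) (o(d) = (2*d)/(-199 + d) = 2*d/(-199 + d))
o(V(-2)) + s = 2*(⅓)/(-199 + ⅓) - 47977 = 2*(⅓)/(-596/3) - 47977 = 2*(⅓)*(-3/596) - 47977 = -1/298 - 47977 = -14297147/298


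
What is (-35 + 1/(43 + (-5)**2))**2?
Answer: 5659641/4624 ≈ 1224.0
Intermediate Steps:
(-35 + 1/(43 + (-5)**2))**2 = (-35 + 1/(43 + 25))**2 = (-35 + 1/68)**2 = (-2379/68)**2 = 5659641/4624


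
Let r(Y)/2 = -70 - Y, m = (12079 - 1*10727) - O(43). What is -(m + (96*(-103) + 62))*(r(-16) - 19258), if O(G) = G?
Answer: -164940222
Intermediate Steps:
m = 1309 (m = (12079 - 1*10727) - 1*43 = (12079 - 10727) - 43 = 1352 - 43 = 1309)
r(Y) = -140 - 2*Y (r(Y) = 2*(-70 - Y) = -140 - 2*Y)
-(m + (96*(-103) + 62))*(r(-16) - 19258) = -(1309 + (96*(-103) + 62))*((-140 - 2*(-16)) - 19258) = -(1309 + (-9888 + 62))*((-140 + 32) - 19258) = -(1309 - 9826)*(-108 - 19258) = -(-8517)*(-19366) = -1*164940222 = -164940222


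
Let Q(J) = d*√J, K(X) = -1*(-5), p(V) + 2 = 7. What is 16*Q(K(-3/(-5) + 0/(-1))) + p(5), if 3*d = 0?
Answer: 5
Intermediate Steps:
d = 0 (d = (⅓)*0 = 0)
p(V) = 5 (p(V) = -2 + 7 = 5)
K(X) = 5
Q(J) = 0 (Q(J) = 0*√J = 0)
16*Q(K(-3/(-5) + 0/(-1))) + p(5) = 16*0 + 5 = 0 + 5 = 5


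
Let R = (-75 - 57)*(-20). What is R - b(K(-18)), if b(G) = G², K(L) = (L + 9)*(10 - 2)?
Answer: -2544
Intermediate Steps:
K(L) = 72 + 8*L (K(L) = (9 + L)*8 = 72 + 8*L)
R = 2640 (R = -132*(-20) = 2640)
R - b(K(-18)) = 2640 - (72 + 8*(-18))² = 2640 - (72 - 144)² = 2640 - 1*(-72)² = 2640 - 1*5184 = 2640 - 5184 = -2544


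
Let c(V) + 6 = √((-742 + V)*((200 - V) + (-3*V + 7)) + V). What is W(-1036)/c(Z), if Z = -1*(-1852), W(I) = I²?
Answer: -3219888/3995647 - 536648*I*√7991258/3995647 ≈ -0.80585 - 379.67*I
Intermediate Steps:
Z = 1852
c(V) = -6 + √(V + (-742 + V)*(207 - 4*V)) (c(V) = -6 + √((-742 + V)*((200 - V) + (-3*V + 7)) + V) = -6 + √((-742 + V)*((200 - V) + (7 - 3*V)) + V) = -6 + √((-742 + V)*(207 - 4*V) + V) = -6 + √(V + (-742 + V)*(207 - 4*V)))
W(-1036)/c(Z) = (-1036)²/(-6 + √(-153594 - 4*1852² + 3176*1852)) = 1073296/(-6 + √(-153594 - 4*3429904 + 5881952)) = 1073296/(-6 + √(-153594 - 13719616 + 5881952)) = 1073296/(-6 + √(-7991258)) = 1073296/(-6 + I*√7991258)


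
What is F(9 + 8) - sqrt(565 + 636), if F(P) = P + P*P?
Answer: 306 - sqrt(1201) ≈ 271.34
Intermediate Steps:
F(P) = P + P**2
F(9 + 8) - sqrt(565 + 636) = (9 + 8)*(1 + (9 + 8)) - sqrt(565 + 636) = 17*(1 + 17) - sqrt(1201) = 17*18 - sqrt(1201) = 306 - sqrt(1201)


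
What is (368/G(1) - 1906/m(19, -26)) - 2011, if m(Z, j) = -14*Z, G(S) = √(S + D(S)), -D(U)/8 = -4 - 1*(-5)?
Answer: -266510/133 - 368*I*√7/7 ≈ -2003.8 - 139.09*I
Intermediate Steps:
D(U) = -8 (D(U) = -8*(-4 - 1*(-5)) = -8*(-4 + 5) = -8*1 = -8)
G(S) = √(-8 + S) (G(S) = √(S - 8) = √(-8 + S))
(368/G(1) - 1906/m(19, -26)) - 2011 = (368/(√(-8 + 1)) - 1906/((-14*19))) - 2011 = (368/(√(-7)) - 1906/(-266)) - 2011 = (368/((I*√7)) - 1906*(-1/266)) - 2011 = (368*(-I*√7/7) + 953/133) - 2011 = (-368*I*√7/7 + 953/133) - 2011 = (953/133 - 368*I*√7/7) - 2011 = -266510/133 - 368*I*√7/7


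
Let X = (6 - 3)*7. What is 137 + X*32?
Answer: 809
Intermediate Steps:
X = 21 (X = 3*7 = 21)
137 + X*32 = 137 + 21*32 = 137 + 672 = 809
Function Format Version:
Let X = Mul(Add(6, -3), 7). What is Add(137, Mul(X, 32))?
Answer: 809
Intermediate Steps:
X = 21 (X = Mul(3, 7) = 21)
Add(137, Mul(X, 32)) = Add(137, Mul(21, 32)) = Add(137, 672) = 809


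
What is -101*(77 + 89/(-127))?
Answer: -978690/127 ≈ -7706.2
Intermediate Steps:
-101*(77 + 89/(-127)) = -101*(77 + 89*(-1/127)) = -101*(77 - 89/127) = -101*9690/127 = -978690/127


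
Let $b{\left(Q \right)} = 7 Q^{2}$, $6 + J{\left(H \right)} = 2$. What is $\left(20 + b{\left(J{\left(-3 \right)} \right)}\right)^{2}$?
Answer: $17424$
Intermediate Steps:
$J{\left(H \right)} = -4$ ($J{\left(H \right)} = -6 + 2 = -4$)
$\left(20 + b{\left(J{\left(-3 \right)} \right)}\right)^{2} = \left(20 + 7 \left(-4\right)^{2}\right)^{2} = \left(20 + 7 \cdot 16\right)^{2} = \left(20 + 112\right)^{2} = 132^{2} = 17424$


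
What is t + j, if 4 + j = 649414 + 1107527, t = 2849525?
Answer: 4606462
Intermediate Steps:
j = 1756937 (j = -4 + (649414 + 1107527) = -4 + 1756941 = 1756937)
t + j = 2849525 + 1756937 = 4606462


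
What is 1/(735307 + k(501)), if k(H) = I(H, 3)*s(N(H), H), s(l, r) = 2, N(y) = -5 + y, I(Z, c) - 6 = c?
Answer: 1/735325 ≈ 1.3599e-6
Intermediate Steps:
I(Z, c) = 6 + c
k(H) = 18 (k(H) = (6 + 3)*2 = 9*2 = 18)
1/(735307 + k(501)) = 1/(735307 + 18) = 1/735325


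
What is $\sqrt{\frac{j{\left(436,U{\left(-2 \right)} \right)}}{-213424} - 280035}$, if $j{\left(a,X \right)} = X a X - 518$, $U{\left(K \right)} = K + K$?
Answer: $\frac{i \sqrt{797221292419022}}{53356} \approx 529.18 i$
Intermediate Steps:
$U{\left(K \right)} = 2 K$
$j{\left(a,X \right)} = -518 + a X^{2}$ ($j{\left(a,X \right)} = a X^{2} - 518 = -518 + a X^{2}$)
$\sqrt{\frac{j{\left(436,U{\left(-2 \right)} \right)}}{-213424} - 280035} = \sqrt{\frac{-518 + 436 \left(2 \left(-2\right)\right)^{2}}{-213424} - 280035} = \sqrt{\left(-518 + 436 \left(-4\right)^{2}\right) \left(- \frac{1}{213424}\right) - 280035} = \sqrt{\left(-518 + 436 \cdot 16\right) \left(- \frac{1}{213424}\right) - 280035} = \sqrt{\left(-518 + 6976\right) \left(- \frac{1}{213424}\right) - 280035} = \sqrt{6458 \left(- \frac{1}{213424}\right) - 280035} = \sqrt{- \frac{3229}{106712} - 280035} = \sqrt{- \frac{29883098149}{106712}} = \frac{i \sqrt{797221292419022}}{53356}$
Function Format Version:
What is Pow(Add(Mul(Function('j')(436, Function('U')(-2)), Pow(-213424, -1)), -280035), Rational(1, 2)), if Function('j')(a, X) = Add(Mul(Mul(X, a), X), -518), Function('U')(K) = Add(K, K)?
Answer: Mul(Rational(1, 53356), I, Pow(797221292419022, Rational(1, 2))) ≈ Mul(529.18, I)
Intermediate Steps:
Function('U')(K) = Mul(2, K)
Function('j')(a, X) = Add(-518, Mul(a, Pow(X, 2))) (Function('j')(a, X) = Add(Mul(a, Pow(X, 2)), -518) = Add(-518, Mul(a, Pow(X, 2))))
Pow(Add(Mul(Function('j')(436, Function('U')(-2)), Pow(-213424, -1)), -280035), Rational(1, 2)) = Pow(Add(Mul(Add(-518, Mul(436, Pow(Mul(2, -2), 2))), Pow(-213424, -1)), -280035), Rational(1, 2)) = Pow(Add(Mul(Add(-518, Mul(436, Pow(-4, 2))), Rational(-1, 213424)), -280035), Rational(1, 2)) = Pow(Add(Mul(Add(-518, Mul(436, 16)), Rational(-1, 213424)), -280035), Rational(1, 2)) = Pow(Add(Mul(Add(-518, 6976), Rational(-1, 213424)), -280035), Rational(1, 2)) = Pow(Add(Mul(6458, Rational(-1, 213424)), -280035), Rational(1, 2)) = Pow(Add(Rational(-3229, 106712), -280035), Rational(1, 2)) = Pow(Rational(-29883098149, 106712), Rational(1, 2)) = Mul(Rational(1, 53356), I, Pow(797221292419022, Rational(1, 2)))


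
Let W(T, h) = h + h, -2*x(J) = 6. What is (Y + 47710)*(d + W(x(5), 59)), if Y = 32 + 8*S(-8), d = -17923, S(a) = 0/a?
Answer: -850046310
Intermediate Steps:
S(a) = 0
x(J) = -3 (x(J) = -1/2*6 = -3)
Y = 32 (Y = 32 + 8*0 = 32 + 0 = 32)
W(T, h) = 2*h
(Y + 47710)*(d + W(x(5), 59)) = (32 + 47710)*(-17923 + 2*59) = 47742*(-17923 + 118) = 47742*(-17805) = -850046310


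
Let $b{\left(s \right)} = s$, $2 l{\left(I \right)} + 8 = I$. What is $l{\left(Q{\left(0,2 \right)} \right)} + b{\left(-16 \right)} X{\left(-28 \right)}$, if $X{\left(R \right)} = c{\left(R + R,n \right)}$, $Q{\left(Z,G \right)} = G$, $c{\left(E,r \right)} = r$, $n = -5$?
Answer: $77$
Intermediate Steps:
$X{\left(R \right)} = -5$
$l{\left(I \right)} = -4 + \frac{I}{2}$
$l{\left(Q{\left(0,2 \right)} \right)} + b{\left(-16 \right)} X{\left(-28 \right)} = \left(-4 + \frac{1}{2} \cdot 2\right) - -80 = \left(-4 + 1\right) + 80 = -3 + 80 = 77$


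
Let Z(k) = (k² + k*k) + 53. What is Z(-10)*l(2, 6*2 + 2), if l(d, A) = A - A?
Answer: 0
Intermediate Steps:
l(d, A) = 0
Z(k) = 53 + 2*k² (Z(k) = (k² + k²) + 53 = 2*k² + 53 = 53 + 2*k²)
Z(-10)*l(2, 6*2 + 2) = (53 + 2*(-10)²)*0 = (53 + 2*100)*0 = (53 + 200)*0 = 253*0 = 0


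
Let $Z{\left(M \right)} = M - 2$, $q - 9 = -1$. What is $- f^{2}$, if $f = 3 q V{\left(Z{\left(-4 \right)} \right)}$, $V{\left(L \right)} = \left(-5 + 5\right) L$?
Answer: $0$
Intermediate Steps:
$q = 8$ ($q = 9 - 1 = 8$)
$Z{\left(M \right)} = -2 + M$
$V{\left(L \right)} = 0$ ($V{\left(L \right)} = 0 L = 0$)
$f = 0$ ($f = 3 \cdot 8 \cdot 0 = 24 \cdot 0 = 0$)
$- f^{2} = - 0^{2} = \left(-1\right) 0 = 0$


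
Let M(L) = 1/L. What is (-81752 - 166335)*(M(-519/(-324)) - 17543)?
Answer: 752902118297/173 ≈ 4.3520e+9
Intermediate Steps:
(-81752 - 166335)*(M(-519/(-324)) - 17543) = (-81752 - 166335)*(1/(-519/(-324)) - 17543) = -248087*(1/(-519*(-1/324)) - 17543) = -248087*(1/(173/108) - 17543) = -248087*(108/173 - 17543) = -248087*(-3034831/173) = 752902118297/173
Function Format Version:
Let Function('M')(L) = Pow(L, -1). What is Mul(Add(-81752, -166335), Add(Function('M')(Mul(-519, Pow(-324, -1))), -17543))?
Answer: Rational(752902118297, 173) ≈ 4.3520e+9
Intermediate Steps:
Mul(Add(-81752, -166335), Add(Function('M')(Mul(-519, Pow(-324, -1))), -17543)) = Mul(Add(-81752, -166335), Add(Pow(Mul(-519, Pow(-324, -1)), -1), -17543)) = Mul(-248087, Add(Pow(Mul(-519, Rational(-1, 324)), -1), -17543)) = Mul(-248087, Add(Pow(Rational(173, 108), -1), -17543)) = Mul(-248087, Add(Rational(108, 173), -17543)) = Mul(-248087, Rational(-3034831, 173)) = Rational(752902118297, 173)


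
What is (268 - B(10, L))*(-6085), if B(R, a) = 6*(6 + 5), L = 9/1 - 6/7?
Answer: -1229170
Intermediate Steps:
L = 57/7 (L = 9*1 - 6*1/7 = 9 - 6/7 = 57/7 ≈ 8.1429)
B(R, a) = 66 (B(R, a) = 6*11 = 66)
(268 - B(10, L))*(-6085) = (268 - 1*66)*(-6085) = (268 - 66)*(-6085) = 202*(-6085) = -1229170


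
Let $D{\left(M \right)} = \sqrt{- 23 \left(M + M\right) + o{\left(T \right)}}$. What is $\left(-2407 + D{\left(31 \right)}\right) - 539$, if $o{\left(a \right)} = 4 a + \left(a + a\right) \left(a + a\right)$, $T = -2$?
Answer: $-2946 + i \sqrt{1418} \approx -2946.0 + 37.656 i$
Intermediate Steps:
$o{\left(a \right)} = 4 a + 4 a^{2}$ ($o{\left(a \right)} = 4 a + 2 a 2 a = 4 a + 4 a^{2}$)
$D{\left(M \right)} = \sqrt{8 - 46 M}$ ($D{\left(M \right)} = \sqrt{- 23 \left(M + M\right) + 4 \left(-2\right) \left(1 - 2\right)} = \sqrt{- 23 \cdot 2 M + 4 \left(-2\right) \left(-1\right)} = \sqrt{- 46 M + 8} = \sqrt{8 - 46 M}$)
$\left(-2407 + D{\left(31 \right)}\right) - 539 = \left(-2407 + \sqrt{8 - 1426}\right) - 539 = \left(-2407 + \sqrt{-1418}\right) - 539 = \left(-2407 + i \sqrt{1418}\right) - 539 = -2946 + i \sqrt{1418}$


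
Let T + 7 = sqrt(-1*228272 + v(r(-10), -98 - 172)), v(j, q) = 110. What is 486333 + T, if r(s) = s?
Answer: 486326 + I*sqrt(228162) ≈ 4.8633e+5 + 477.66*I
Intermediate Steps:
T = -7 + I*sqrt(228162) (T = -7 + sqrt(-1*228272 + 110) = -7 + sqrt(-228272 + 110) = -7 + sqrt(-228162) = -7 + I*sqrt(228162) ≈ -7.0 + 477.66*I)
486333 + T = 486333 + (-7 + I*sqrt(228162)) = 486326 + I*sqrt(228162)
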